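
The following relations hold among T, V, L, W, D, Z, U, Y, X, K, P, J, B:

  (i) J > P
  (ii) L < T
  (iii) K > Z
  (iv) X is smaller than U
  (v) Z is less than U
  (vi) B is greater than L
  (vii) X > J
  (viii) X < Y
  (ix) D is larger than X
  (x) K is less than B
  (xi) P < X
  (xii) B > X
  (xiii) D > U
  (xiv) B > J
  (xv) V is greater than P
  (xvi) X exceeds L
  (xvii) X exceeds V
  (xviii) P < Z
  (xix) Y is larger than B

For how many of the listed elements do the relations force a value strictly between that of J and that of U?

1

Chaining upward from J reaches: X, B, D, Y.
Chaining downward from U reaches: L, P, Z, V, X.
Strictly between J and U are those in both lists: X — 1 element.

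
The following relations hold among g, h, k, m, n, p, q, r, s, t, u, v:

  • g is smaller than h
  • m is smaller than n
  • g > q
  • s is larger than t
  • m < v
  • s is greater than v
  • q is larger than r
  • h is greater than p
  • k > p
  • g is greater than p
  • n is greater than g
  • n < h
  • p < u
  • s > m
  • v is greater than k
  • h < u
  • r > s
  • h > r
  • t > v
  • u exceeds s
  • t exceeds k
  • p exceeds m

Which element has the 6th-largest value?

r

Piecing the relations together gives one ordering: m < p < k < v < t < s < r < q < g < n < h < u.
Counting 6 from the largest end gives r.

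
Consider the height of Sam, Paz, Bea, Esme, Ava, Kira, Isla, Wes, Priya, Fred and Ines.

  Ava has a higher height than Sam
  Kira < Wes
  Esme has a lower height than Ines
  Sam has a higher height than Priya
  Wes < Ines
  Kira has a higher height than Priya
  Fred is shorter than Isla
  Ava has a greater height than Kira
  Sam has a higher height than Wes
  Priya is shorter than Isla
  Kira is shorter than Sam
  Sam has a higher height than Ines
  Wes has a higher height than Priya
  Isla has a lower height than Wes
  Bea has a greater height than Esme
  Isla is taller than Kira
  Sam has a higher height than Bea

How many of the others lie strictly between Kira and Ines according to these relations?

The relations place Kira below Ines. An element lies strictly between them when it is forced above Kira and also forced below Ines.
Above Kira: {Isla, Wes, Sam, Ava}. Below Ines: {Priya, Fred, Esme, Isla, Wes}.
Intersection: {Isla, Wes} — 2.

2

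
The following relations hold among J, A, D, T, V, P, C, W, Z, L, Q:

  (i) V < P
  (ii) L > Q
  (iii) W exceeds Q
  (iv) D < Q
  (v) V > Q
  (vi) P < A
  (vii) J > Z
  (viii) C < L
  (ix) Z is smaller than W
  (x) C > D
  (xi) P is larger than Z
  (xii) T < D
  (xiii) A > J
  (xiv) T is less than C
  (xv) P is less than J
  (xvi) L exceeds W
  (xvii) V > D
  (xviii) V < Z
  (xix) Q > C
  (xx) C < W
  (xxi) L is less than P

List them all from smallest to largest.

Each adjacent pair is fixed by a given relation: T < D; D < C; C < Q; Q < V; V < Z; Z < W; W < L; L < P; P < J; J < A. Chaining them end to end gives the full order.

T < D < C < Q < V < Z < W < L < P < J < A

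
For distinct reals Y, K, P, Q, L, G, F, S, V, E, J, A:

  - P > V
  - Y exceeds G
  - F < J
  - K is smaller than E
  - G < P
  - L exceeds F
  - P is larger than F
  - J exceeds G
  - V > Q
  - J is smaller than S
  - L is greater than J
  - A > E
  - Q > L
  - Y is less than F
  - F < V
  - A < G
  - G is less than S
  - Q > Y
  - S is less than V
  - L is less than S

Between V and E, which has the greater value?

V

E < A and A < G give E < G.
With G < Y: E < A < G < Y.
Then Y < F extends the chain to F.
Then F < J extends the chain to J.
Then J < L extends the chain to L.
Then L < Q extends the chain to Q.
With Q < V: E < A < G < Y < F < J < L < Q < V.
So E < V; V is the larger of the two.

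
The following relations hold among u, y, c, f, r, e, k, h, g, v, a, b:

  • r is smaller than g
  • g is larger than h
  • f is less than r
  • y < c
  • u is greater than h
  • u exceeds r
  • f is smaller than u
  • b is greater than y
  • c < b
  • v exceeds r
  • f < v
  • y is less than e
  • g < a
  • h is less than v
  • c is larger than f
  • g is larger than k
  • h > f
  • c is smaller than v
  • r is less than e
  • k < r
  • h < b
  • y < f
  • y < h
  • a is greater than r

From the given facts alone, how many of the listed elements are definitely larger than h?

The elements the relations force above h are g, v, u, a, b — no chain reaches any other.
That is 5.

5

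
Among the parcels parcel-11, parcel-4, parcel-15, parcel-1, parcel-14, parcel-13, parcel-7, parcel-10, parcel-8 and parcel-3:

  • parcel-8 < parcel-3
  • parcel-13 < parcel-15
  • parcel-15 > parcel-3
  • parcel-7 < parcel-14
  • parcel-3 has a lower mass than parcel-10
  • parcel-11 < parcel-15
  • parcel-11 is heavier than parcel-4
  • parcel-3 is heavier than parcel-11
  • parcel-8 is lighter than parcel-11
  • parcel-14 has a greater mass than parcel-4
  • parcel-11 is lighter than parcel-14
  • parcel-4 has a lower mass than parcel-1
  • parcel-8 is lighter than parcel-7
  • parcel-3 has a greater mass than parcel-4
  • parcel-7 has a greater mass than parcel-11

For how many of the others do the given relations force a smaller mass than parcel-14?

From parcel-14 the given relations immediately reach parcel-4, parcel-11, parcel-7.
From those, parcel-8 — 4 in total.
Nothing else is reachable below parcel-14; 4 in all.

4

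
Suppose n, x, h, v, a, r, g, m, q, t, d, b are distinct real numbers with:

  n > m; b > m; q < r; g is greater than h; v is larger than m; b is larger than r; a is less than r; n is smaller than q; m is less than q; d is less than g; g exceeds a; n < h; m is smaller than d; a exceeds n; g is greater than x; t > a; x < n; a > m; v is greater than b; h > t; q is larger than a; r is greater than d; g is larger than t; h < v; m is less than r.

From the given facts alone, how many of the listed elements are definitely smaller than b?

7

From b the given relations immediately reach m, r.
From those, d, a, q — 5 in total.
From those, n — 6 in total.
From those, x — 7 in total.
Nothing else is reachable below b; 7 in all.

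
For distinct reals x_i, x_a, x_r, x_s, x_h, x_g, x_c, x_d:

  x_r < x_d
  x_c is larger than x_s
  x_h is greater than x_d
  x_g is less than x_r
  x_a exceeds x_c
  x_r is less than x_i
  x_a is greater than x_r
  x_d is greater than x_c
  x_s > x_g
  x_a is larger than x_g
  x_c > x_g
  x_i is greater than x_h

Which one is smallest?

x_r is not least since x_g < x_r; x_s is not least since x_g < x_s; x_c is not least since x_g < x_c; x_d is not least since x_c < x_d; x_h is not least since x_d < x_h; x_i is not least since x_h < x_i; x_a is not least since x_g < x_a.
Only x_g has nothing below it, so x_g is the smallest.

x_g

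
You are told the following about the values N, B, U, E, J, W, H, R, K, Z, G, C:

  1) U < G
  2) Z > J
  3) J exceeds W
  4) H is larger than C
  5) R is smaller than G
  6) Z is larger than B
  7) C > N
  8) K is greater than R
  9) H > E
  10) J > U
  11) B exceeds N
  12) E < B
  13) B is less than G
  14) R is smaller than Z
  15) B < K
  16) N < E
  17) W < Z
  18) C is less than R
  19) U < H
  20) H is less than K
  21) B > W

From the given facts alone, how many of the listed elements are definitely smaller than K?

8

From K the given relations immediately reach R, B, H.
From those, N, W, C, U, E — 8 in total.
No other element is forced below K by the given relations, so the count is 8.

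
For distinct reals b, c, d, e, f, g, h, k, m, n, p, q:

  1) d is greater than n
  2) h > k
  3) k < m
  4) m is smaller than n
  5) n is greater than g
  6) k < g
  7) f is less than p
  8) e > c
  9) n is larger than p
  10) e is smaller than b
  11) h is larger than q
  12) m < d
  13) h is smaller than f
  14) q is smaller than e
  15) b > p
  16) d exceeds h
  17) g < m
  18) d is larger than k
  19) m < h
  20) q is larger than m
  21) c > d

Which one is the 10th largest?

Piecing the relations together gives one ordering: k < g < m < q < h < f < p < n < d < c < e < b.
Counting 10 from the largest end gives m.

m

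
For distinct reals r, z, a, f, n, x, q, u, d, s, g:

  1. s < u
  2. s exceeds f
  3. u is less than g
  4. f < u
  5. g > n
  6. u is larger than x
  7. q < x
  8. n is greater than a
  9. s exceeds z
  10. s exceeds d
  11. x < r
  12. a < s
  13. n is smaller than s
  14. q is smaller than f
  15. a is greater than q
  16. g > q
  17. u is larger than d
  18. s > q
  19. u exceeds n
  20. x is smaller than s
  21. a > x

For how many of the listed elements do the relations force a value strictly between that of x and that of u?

The relations place x below u. An element lies strictly between them when it is forced above x and also forced below u.
Above x: {a, r, n, s, g}. Below u: {q, f, a, z, n, d, s}.
Intersection: {a, n, s} — 3.

3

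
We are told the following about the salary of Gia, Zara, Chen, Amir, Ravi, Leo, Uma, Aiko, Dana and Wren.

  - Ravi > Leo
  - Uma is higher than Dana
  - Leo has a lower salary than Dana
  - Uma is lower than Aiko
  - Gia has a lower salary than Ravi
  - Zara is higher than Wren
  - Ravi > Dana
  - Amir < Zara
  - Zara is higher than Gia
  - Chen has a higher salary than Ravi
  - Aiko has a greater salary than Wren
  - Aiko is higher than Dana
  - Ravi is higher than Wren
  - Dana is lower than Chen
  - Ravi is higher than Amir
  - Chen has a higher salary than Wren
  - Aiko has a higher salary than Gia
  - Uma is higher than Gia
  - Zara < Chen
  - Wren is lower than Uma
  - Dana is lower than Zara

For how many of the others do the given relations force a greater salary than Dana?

5

From Dana the given relations immediately reach Ravi, Zara, Uma, Aiko, Chen.
No other element is forced above Dana by the given relations, so the count is 5.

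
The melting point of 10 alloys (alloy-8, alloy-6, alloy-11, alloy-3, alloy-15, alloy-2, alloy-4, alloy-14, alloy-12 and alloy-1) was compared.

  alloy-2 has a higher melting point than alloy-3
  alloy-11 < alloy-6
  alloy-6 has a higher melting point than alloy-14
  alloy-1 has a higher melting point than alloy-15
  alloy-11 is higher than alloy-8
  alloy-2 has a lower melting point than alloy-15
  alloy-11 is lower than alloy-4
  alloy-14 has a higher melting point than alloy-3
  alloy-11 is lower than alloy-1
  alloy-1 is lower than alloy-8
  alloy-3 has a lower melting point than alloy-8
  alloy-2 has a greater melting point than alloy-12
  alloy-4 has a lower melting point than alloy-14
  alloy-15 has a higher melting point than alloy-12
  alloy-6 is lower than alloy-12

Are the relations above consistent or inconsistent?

inconsistent

We have alloy-1 < alloy-8 stated directly, yet also alloy-8 < alloy-11 < alloy-4 < alloy-14 < alloy-6 < alloy-12 < alloy-2 < alloy-15 < alloy-1 by chaining the others — so alloy-8 < alloy-1. Contradiction.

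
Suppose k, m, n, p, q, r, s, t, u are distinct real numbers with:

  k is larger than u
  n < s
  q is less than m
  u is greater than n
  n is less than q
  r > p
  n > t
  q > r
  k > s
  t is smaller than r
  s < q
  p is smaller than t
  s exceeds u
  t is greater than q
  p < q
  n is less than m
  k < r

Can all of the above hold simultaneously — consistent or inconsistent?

inconsistent

We have q < t stated directly, yet also t < n < u < s < k < r < q by chaining the others — so t < q. Contradiction.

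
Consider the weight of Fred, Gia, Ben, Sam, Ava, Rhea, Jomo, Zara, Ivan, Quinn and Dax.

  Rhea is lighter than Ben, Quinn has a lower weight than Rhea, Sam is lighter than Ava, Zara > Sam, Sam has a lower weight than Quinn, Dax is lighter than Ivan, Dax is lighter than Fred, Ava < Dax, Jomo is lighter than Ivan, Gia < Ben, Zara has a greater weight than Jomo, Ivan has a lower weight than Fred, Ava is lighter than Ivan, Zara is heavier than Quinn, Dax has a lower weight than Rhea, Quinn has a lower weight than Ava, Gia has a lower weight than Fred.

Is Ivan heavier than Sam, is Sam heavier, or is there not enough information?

Ivan

Sam < Quinn and Quinn < Ava give Sam < Ava.
Then Ava < Dax extends the chain to Dax.
With Dax < Ivan: Sam < Quinn < Ava < Dax < Ivan.
So Ivan is heavier.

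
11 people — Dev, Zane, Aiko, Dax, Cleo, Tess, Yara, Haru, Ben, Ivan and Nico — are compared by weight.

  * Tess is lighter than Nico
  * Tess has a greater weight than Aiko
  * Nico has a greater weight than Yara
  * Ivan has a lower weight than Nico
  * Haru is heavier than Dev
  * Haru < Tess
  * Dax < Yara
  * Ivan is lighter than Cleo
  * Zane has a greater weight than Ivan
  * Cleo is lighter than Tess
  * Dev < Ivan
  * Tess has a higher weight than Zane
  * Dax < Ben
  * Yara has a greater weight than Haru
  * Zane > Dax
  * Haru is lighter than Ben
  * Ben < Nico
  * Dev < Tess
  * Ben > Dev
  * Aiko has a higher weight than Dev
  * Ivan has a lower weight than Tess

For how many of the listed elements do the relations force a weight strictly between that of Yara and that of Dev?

Chaining upward from Dev reaches: Ivan, Haru, Zane, Cleo, Ben, Aiko, Tess, Nico.
Chaining downward from Yara reaches: Dax, Haru.
Strictly between Dev and Yara are those in both lists: Haru — 1 element.

1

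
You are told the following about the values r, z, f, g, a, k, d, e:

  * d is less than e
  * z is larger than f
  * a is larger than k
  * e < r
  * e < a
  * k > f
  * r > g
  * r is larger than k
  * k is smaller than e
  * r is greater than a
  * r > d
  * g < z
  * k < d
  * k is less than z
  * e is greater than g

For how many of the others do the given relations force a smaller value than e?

4

Directly below e: k, g, d.
One step further: f (4 so far).
Nothing else is reachable below e; 4 in all.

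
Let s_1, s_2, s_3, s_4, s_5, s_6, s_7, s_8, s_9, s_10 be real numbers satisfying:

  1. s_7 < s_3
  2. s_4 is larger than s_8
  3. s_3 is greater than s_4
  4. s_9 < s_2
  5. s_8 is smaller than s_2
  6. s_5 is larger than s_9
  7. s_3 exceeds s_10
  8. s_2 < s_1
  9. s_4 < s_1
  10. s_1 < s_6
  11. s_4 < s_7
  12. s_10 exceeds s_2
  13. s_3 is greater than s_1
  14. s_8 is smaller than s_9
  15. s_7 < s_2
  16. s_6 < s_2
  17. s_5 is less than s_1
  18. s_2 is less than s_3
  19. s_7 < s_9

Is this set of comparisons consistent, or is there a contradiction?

Chaining the given relations yields s_1 < s_6 < s_2, so s_1 < s_2. But one relation states s_2 < s_1. These cannot both hold.

inconsistent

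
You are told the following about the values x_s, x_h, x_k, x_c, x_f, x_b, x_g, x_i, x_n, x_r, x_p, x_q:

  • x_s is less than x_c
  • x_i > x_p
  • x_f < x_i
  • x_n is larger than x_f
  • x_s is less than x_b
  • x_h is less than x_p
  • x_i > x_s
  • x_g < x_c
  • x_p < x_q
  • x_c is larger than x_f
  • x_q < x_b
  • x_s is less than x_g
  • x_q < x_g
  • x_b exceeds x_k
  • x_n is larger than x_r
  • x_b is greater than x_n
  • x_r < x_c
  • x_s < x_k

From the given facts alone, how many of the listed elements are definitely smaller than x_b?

Directly below x_b: x_q, x_s, x_k, x_n.
One step further: x_p, x_r, x_f (7 so far).
One step further: x_h (8 so far).
No other element is forced below x_b by the given relations, so the count is 8.

8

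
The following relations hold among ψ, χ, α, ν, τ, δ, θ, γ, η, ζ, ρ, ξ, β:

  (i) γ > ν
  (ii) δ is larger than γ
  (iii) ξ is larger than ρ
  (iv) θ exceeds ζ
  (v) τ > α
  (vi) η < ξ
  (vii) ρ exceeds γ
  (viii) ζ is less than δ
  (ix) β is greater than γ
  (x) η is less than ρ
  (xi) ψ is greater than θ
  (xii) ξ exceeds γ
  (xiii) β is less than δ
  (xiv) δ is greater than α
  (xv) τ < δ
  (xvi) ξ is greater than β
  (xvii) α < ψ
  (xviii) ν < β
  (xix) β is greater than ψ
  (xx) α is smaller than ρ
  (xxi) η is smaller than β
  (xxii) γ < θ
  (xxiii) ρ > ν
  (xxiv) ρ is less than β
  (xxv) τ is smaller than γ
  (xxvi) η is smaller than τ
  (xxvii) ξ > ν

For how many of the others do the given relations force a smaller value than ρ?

5

From ρ the given relations immediately reach η, α, ν, γ.
From those, τ — 5 in total.
Nothing else is reachable below ρ; 5 in all.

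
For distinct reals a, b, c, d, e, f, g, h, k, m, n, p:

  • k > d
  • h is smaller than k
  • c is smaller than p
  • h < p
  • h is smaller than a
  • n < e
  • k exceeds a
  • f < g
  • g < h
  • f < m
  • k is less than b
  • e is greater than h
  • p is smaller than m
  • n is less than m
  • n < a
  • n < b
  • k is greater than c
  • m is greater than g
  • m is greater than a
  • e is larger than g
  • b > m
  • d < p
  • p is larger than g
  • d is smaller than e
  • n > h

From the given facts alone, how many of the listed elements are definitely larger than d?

5

Directly above d: e, p, k.
One step further: m, b (5 so far).
No other element is forced above d by the given relations, so the count is 5.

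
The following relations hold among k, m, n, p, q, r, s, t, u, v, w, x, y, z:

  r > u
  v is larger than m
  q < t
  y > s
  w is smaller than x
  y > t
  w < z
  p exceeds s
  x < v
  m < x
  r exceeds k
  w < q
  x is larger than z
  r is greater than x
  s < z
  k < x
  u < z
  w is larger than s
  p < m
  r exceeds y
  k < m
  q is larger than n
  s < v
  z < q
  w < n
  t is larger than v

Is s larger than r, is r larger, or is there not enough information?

s < w < n < q < t < y < r, by transitivity through w, n, q, t, y.
So r is larger.

r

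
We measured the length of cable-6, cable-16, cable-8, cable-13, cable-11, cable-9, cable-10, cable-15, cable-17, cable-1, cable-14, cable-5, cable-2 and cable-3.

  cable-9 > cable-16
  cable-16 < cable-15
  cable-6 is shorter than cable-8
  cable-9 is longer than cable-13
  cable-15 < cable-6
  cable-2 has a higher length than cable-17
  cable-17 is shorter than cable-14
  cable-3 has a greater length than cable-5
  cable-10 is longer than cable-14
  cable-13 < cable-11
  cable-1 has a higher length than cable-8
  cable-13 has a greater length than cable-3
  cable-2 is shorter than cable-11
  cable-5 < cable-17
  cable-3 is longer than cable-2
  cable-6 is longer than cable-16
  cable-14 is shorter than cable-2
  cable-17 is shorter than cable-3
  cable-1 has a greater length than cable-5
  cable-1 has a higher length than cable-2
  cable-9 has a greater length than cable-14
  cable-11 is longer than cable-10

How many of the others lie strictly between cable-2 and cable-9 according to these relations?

Chaining upward from cable-2 reaches: cable-3, cable-13, cable-11, cable-1.
Chaining downward from cable-9 reaches: cable-5, cable-17, cable-14, cable-3, cable-13, cable-16.
Strictly between cable-2 and cable-9 are those in both lists: cable-3, cable-13 — 2 elements.

2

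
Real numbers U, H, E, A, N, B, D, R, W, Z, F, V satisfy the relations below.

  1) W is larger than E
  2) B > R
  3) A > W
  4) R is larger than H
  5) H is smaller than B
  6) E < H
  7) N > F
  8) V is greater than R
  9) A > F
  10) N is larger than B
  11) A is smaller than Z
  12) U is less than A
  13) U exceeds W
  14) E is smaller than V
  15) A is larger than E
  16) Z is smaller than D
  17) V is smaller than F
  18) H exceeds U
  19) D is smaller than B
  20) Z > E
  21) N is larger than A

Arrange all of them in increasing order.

E < W < U < H < R < V < F < A < Z < D < B < N

Nothing is placed below E, so it is least; from there E < W; W < U; U < H; H < R; R < V; V < F; F < A; A < Z; Z < D; D < B; B < N, each given directly.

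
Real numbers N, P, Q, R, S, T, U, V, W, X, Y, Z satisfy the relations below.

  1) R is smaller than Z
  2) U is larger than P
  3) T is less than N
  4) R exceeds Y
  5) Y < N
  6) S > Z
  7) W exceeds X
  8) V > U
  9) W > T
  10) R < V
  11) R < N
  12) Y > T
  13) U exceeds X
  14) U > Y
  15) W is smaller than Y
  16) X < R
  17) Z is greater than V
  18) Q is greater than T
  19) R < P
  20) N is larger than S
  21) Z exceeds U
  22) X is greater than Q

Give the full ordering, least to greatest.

Nothing is placed below T, so it is least; from there T < Q; Q < X; X < W; W < Y; Y < R; R < P; P < U; U < V; V < Z; Z < S; S < N, each given directly.

T < Q < X < W < Y < R < P < U < V < Z < S < N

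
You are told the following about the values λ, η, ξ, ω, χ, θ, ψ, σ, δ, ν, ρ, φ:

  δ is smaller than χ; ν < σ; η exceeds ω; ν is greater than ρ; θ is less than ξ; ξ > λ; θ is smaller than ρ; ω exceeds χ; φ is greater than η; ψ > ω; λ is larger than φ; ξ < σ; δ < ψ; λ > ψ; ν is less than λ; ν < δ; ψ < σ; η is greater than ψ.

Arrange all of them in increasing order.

Nothing is placed below θ, so it is least; from there θ < ρ; ρ < ν; ν < δ; δ < χ; χ < ω; ω < ψ; ψ < η; η < φ; φ < λ; λ < ξ; ξ < σ, each given directly.

θ < ρ < ν < δ < χ < ω < ψ < η < φ < λ < ξ < σ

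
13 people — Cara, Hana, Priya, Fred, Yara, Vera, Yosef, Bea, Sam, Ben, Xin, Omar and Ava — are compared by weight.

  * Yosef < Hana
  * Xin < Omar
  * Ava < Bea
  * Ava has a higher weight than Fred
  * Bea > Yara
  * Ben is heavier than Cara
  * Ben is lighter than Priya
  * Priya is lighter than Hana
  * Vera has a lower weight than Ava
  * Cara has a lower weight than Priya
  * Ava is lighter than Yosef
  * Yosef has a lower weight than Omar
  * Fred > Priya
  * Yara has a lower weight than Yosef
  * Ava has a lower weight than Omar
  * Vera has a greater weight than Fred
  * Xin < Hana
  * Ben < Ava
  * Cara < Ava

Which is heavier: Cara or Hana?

Hana

Link the given pairs in sequence: Cara < Ben; Ben < Priya; Priya < Fred; Fred < Vera; Vera < Ava; Ava < Yosef; Yosef < Hana.
Together: Cara < Ben < Priya < Fred < Vera < Ava < Yosef < Hana.
So Cara < Hana; Hana is the heavier of the two.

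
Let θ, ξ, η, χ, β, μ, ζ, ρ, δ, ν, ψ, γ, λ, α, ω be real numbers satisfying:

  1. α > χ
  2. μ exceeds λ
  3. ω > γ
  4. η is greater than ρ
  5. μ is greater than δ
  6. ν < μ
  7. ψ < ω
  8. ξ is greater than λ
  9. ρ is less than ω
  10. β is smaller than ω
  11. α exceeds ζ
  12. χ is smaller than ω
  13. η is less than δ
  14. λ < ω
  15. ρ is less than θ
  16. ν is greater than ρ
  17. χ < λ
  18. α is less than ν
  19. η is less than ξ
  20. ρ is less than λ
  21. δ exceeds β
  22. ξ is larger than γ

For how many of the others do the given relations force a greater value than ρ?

Directly above ρ: λ, η, ν, ω, θ.
One step further: δ, μ, ξ (8 so far).
No other element is forced above ρ by the given relations, so the count is 8.

8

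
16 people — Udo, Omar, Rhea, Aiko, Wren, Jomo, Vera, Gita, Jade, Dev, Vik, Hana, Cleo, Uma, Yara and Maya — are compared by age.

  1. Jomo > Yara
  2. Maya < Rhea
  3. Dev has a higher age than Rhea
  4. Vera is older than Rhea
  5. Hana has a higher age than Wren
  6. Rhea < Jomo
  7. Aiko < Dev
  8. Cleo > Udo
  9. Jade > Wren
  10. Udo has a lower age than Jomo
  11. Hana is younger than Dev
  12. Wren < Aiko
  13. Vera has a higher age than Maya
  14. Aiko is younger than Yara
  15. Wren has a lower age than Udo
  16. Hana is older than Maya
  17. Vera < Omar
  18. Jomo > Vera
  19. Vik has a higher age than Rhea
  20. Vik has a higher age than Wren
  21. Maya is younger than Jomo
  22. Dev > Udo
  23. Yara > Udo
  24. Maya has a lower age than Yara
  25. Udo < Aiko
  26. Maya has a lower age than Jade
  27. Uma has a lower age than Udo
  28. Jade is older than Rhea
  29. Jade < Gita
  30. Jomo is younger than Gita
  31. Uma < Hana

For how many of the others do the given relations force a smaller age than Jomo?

8

Directly below Jomo: Maya, Rhea, Udo, Vera, Yara.
One step further: Uma, Wren, Aiko (8 so far).
Nothing else is reachable below Jomo; 8 in all.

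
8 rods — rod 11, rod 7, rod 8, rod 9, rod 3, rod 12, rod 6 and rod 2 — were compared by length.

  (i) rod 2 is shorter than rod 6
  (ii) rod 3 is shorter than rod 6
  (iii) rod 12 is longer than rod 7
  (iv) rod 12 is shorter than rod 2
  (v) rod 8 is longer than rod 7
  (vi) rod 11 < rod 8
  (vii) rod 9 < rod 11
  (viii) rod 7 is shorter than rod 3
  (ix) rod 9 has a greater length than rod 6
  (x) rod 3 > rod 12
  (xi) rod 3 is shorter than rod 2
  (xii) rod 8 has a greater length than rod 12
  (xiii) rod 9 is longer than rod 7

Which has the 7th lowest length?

rod 11

The consecutive relations fix a unique order: rod 7 < rod 12 < rod 3 < rod 2 < rod 6 < rod 9 < rod 11 < rod 8.
The 7th smallest is rod 11.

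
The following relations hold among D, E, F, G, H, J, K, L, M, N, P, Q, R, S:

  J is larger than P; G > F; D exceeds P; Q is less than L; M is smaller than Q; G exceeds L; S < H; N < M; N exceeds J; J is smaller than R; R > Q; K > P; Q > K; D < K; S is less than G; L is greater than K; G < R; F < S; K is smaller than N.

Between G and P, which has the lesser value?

P < D and D < K give P < K.
Then K < Q extends the chain to Q.
Then Q < L extends the chain to L.
Then L < G extends the chain to G.
So P < G; P is the smaller of the two.

P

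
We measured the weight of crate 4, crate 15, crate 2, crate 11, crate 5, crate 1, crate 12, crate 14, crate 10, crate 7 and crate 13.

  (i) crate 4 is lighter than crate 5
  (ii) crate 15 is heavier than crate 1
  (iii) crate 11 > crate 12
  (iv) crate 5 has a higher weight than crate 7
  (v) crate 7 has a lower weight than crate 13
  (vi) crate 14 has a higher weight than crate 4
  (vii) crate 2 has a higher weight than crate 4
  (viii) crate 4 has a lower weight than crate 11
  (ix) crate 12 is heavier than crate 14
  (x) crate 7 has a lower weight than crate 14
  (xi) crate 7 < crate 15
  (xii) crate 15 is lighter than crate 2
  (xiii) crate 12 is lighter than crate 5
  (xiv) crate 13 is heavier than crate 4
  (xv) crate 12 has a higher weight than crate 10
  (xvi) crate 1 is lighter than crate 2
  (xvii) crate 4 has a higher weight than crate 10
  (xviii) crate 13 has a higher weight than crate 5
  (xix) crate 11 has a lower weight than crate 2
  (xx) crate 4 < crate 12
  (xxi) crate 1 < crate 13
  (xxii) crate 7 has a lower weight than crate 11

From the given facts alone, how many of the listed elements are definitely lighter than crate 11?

5

The elements the relations force below crate 11 are crate 10, crate 7, crate 4, crate 14, crate 12 — no chain reaches any other.
That is 5.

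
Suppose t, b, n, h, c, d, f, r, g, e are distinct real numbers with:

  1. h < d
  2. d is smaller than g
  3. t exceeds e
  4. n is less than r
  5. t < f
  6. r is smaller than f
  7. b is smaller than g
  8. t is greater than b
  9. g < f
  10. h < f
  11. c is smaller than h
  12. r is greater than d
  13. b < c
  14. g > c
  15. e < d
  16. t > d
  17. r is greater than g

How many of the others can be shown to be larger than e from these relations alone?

Directly above e: d, t.
One step further: g, r, f (5 so far).
No other element is forced above e by the given relations, so the count is 5.

5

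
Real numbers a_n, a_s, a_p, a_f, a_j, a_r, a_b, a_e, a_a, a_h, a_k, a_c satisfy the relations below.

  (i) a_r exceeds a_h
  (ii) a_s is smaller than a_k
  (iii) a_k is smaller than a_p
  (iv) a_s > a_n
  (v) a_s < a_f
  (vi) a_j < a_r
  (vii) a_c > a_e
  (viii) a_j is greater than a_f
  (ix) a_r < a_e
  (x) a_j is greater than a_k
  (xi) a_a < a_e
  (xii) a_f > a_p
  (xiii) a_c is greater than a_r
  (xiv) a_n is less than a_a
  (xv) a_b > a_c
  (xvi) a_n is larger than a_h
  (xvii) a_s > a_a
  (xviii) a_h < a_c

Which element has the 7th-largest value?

Piecing the relations together gives one ordering: a_h < a_n < a_a < a_s < a_k < a_p < a_f < a_j < a_r < a_e < a_c < a_b.
The 7th largest is a_p.

a_p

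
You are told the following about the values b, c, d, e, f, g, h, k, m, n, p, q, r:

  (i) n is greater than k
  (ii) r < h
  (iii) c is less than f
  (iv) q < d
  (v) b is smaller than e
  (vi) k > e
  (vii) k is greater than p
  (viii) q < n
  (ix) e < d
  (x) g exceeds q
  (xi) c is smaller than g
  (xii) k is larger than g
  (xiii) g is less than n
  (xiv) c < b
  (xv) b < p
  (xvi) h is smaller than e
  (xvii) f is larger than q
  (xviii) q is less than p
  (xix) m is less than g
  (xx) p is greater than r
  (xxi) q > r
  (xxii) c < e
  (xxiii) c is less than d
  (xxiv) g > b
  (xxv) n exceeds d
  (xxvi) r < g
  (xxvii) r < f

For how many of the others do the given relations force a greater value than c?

From c the given relations immediately reach b, e, g, d, f.
From those, p, k, n — 8 in total.
Nothing else is reachable above c; 8 in all.

8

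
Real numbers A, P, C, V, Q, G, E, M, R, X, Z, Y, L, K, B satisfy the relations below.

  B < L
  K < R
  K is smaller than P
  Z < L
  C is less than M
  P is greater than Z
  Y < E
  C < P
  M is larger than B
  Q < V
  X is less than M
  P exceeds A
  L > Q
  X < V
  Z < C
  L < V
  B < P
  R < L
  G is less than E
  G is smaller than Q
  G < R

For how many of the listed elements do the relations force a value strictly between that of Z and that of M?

The relations place Z below M. An element lies strictly between them when it is forced above Z and also forced below M.
Above Z: {C, L, V, P}. Below M: {B, X, C}.
Intersection: {C} — 1.

1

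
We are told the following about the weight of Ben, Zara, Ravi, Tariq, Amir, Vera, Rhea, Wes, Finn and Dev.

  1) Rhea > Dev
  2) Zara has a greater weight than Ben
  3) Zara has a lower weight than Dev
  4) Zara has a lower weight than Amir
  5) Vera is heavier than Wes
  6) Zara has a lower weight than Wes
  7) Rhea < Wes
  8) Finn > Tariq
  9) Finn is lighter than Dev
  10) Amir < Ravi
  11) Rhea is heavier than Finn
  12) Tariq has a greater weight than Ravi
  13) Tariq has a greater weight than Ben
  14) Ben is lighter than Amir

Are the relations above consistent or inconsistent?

consistent

Every relation is compatible with Ben < Zara < Amir < Ravi < Tariq < Finn < Dev < Rhea < Wes < Vera; the set is consistent.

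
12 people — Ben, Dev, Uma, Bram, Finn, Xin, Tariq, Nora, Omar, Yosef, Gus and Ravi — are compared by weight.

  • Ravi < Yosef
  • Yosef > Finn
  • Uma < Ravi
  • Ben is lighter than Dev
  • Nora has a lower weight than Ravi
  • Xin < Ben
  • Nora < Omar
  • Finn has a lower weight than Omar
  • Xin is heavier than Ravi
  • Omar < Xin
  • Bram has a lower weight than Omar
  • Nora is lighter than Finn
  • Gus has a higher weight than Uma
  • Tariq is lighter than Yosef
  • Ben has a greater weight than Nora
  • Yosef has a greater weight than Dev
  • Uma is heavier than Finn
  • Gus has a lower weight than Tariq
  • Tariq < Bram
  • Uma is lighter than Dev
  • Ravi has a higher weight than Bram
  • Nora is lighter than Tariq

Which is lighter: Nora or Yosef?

Nora

Chaining the given relations: Nora < Finn < Uma < Gus < Tariq < Bram < Ravi < Xin < Ben < Dev < Yosef.
So Nora < Yosef; Nora is the lighter of the two.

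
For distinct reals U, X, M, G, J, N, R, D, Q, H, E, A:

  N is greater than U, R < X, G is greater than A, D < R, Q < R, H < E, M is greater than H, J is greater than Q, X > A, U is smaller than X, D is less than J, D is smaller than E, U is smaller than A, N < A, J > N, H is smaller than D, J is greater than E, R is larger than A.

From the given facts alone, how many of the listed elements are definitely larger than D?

4

From D the given relations immediately reach E, R, J.
From those, X — 4 in total.
No other element is forced above D by the given relations, so the count is 4.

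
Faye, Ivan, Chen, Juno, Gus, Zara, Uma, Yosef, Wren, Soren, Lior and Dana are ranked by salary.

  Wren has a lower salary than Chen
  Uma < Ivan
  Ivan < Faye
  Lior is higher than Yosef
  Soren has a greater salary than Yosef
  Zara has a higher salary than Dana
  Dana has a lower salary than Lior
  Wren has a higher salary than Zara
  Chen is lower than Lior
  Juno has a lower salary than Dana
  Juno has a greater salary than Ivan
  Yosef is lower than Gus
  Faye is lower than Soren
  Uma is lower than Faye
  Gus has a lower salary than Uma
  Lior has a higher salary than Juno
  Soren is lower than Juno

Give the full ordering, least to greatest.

Yosef < Gus < Uma < Ivan < Faye < Soren < Juno < Dana < Zara < Wren < Chen < Lior

Nothing is placed below Yosef, so it is least; from there Yosef < Gus; Gus < Uma; Uma < Ivan; Ivan < Faye; Faye < Soren; Soren < Juno; Juno < Dana; Dana < Zara; Zara < Wren; Wren < Chen; Chen < Lior, each given directly.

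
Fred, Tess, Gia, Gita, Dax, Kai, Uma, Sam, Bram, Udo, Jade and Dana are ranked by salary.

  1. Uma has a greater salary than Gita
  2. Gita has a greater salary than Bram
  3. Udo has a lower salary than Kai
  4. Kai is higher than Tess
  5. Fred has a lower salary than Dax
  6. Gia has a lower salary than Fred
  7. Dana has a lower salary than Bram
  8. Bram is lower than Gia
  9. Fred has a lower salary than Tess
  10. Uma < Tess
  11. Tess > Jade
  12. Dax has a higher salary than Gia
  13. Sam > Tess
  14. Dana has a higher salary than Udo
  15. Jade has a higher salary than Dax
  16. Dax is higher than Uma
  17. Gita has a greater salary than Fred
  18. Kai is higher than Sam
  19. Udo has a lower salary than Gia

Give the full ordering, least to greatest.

Udo < Dana < Bram < Gia < Fred < Gita < Uma < Dax < Jade < Tess < Sam < Kai

Nothing is placed below Udo, so it is least; from there Udo < Dana; Dana < Bram; Bram < Gia; Gia < Fred; Fred < Gita; Gita < Uma; Uma < Dax; Dax < Jade; Jade < Tess; Tess < Sam; Sam < Kai, each given directly.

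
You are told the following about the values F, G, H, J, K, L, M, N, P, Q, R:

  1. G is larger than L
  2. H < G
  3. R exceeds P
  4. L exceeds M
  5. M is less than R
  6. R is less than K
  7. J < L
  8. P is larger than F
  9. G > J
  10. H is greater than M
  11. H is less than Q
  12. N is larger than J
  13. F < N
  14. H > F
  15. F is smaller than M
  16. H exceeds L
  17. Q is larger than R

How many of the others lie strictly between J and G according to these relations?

The relations place J below G. An element lies strictly between them when it is forced above J and also forced below G.
Above J: {L, H, N, Q}. Below G: {F, M, L, H}.
Intersection: {L, H} — 2.

2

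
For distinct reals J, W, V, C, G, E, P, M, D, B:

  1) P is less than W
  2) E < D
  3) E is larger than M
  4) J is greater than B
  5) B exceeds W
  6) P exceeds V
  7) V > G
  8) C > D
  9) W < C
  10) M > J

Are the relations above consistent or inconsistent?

Every relation is compatible with G < V < P < W < B < J < M < E < D < C; the set is consistent.

consistent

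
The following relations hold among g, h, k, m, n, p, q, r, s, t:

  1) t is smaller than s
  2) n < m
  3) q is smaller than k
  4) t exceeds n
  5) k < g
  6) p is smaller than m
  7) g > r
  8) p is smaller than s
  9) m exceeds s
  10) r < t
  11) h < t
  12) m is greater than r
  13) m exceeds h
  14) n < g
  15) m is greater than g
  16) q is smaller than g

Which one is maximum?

m

Chaining downward from m: directly below it, r, p, n, h, s, g; then q, t, k.
That covers every other element, and nothing is given above m, so m is the maximum.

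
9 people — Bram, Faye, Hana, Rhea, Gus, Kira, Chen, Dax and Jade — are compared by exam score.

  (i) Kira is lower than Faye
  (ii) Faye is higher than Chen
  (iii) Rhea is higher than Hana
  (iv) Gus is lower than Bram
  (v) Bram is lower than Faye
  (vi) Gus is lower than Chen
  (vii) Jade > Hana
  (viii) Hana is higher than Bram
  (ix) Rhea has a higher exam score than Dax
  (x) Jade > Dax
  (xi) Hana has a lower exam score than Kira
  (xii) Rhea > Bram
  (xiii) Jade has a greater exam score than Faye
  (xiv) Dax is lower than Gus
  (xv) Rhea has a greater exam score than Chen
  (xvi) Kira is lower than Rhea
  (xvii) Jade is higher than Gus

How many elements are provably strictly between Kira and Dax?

Chaining upward from Dax reaches: Gus, Bram, Hana, Chen, Rhea, Faye, Jade.
Chaining downward from Kira reaches: Gus, Bram, Hana.
Strictly between Dax and Kira are those in both lists: Gus, Bram, Hana — 3 elements.

3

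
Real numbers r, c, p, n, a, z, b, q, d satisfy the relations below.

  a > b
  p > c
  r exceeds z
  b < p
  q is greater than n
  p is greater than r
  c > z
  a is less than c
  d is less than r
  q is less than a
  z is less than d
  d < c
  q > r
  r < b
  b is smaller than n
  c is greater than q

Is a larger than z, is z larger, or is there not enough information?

z < d and d < r give z < r.
Then r < b extends the chain to b.
With b < n: z < d < r < b < n.
With n < q: z < d < r < b < n < q.
With q < a: z < d < r < b < n < q < a.
So a is larger.

a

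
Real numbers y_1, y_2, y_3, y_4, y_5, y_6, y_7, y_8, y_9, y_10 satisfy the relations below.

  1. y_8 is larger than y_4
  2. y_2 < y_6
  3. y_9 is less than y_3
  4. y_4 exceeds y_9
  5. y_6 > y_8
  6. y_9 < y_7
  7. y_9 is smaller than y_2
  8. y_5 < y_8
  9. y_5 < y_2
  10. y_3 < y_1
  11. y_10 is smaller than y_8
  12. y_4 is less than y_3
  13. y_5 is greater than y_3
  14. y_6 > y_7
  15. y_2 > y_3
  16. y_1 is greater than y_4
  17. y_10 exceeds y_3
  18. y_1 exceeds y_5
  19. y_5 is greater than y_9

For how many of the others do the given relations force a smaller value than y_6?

From y_6 the given relations immediately reach y_7, y_2, y_8.
From those, y_9, y_4, y_3, y_5, y_10 — 8 in total.
Nothing else is reachable below y_6; 8 in all.

8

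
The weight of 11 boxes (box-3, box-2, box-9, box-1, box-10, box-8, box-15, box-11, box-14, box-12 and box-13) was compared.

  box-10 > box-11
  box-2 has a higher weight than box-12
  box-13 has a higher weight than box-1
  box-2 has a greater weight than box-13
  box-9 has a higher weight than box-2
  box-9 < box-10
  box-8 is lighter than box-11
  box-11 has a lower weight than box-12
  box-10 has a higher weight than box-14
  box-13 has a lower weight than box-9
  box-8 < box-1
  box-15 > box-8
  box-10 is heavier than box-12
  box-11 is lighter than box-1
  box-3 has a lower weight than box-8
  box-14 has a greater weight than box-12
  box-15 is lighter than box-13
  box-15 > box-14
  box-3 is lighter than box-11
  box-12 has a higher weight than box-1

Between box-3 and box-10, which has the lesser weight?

box-3 < box-8 and box-8 < box-11 give box-3 < box-11.
Then box-11 < box-1 extends the chain to box-1.
With box-1 < box-12: box-3 < box-8 < box-11 < box-1 < box-12.
With box-12 < box-14: box-3 < box-8 < box-11 < box-1 < box-12 < box-14.
Then box-14 < box-15 extends the chain to box-15.
With box-15 < box-13: box-3 < box-8 < box-11 < box-1 < box-12 < box-14 < box-15 < box-13.
Then box-13 < box-2 extends the chain to box-2.
With box-2 < box-9: box-3 < box-8 < box-11 < box-1 < box-12 < box-14 < box-15 < box-13 < box-2 < box-9.
With box-9 < box-10: box-3 < box-8 < box-11 < box-1 < box-12 < box-14 < box-15 < box-13 < box-2 < box-9 < box-10.
So box-3 < box-10; box-3 is the lighter of the two.

box-3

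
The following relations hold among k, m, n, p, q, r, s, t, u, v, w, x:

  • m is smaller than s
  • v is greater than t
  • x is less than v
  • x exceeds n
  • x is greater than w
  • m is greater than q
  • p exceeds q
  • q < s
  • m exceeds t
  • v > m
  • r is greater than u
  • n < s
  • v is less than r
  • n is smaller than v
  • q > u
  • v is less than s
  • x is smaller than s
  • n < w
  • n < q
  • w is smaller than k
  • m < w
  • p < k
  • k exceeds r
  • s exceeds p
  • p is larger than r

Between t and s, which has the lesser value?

Link the given pairs in sequence: t < m; m < w; w < x; x < v; v < r; r < p; p < s.
Together: t < m < w < x < v < r < p < s.
So t < s; t is the smaller of the two.

t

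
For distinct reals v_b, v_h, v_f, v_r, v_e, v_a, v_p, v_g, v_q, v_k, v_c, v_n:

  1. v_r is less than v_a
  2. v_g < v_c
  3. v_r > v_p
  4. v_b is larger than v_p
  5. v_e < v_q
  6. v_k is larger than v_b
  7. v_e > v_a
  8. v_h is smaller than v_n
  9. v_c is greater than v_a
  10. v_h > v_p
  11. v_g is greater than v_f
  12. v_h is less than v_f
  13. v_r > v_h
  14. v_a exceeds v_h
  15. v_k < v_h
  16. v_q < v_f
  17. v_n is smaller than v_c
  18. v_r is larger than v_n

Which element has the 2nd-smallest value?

v_b

Piecing the relations together gives one ordering: v_p < v_b < v_k < v_h < v_n < v_r < v_a < v_e < v_q < v_f < v_g < v_c.
Counting 2 from the smallest end gives v_b.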